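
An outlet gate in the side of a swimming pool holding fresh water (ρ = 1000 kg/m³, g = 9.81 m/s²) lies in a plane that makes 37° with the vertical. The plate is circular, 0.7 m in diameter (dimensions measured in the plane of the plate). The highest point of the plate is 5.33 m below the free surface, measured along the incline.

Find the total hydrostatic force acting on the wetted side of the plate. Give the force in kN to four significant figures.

γ = ρg = 1000 × 9.81 = 9810 N/m³ = 9.81 kN/m³.
The plate makes 37° with the vertical, i.e. θ = 90° − 37° = 53° to the horizontal. Measuring y along the incline from the free-surface line, vertical depth h = y·sinθ with sinθ = 0.798636.
The centroid is at the centre, 0.35 m below the top of the plate, so y_c = 5.33 + 0.35 = 5.68 m and h_c = 5.68 × 0.798636 = 4.53625 m.
A = π(0.35)² = 0.384845 m².
Resultant F = γ·h_c·A = 9.81 × 4.53625 × 0.384845 = 17.1258 kN.

F ≈ 17.13 kN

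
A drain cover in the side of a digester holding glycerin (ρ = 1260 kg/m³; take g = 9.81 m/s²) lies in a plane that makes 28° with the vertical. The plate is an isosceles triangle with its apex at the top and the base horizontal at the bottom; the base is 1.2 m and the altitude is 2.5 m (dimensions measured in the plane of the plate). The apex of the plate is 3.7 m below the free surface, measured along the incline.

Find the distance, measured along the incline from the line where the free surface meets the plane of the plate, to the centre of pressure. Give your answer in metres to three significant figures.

y_p = 5.43 m

γ = ρg = 1260 × 9.81 / 1000 = 12.3606 kN/m³.
The plate makes 28° with the vertical, i.e. θ = 90° − 28° = 62° to the horizontal. Measuring y along the incline from the free-surface line, vertical depth h = y·sinθ with sinθ = 0.882948.
With the apex up, the centroid sits 2h/3 = 2 × 2.5/3 = 1.66667 m below the apex, so y_c = 3.7 + 1.66667 = 5.36667 m and h_c = 5.36667 × 0.882948 = 4.73849 m.
A = ½ × 1.2 × 2.5 = 1.5 m².
Resultant F = γ·h_c·A = 12.3606 × 4.73849 × 1.5 = 87.8559 kN.
I_c = b·h³/36 = 1.2 × 2.5³/36 = 0.520833 m⁴.
Centre of pressure: y_p = y_c + I_c/(y_c·A) = 5.36667 + 0.520833/(5.36667 × 1.5) = 5.36667 + 0.0646997 = 5.43137 m along the plane.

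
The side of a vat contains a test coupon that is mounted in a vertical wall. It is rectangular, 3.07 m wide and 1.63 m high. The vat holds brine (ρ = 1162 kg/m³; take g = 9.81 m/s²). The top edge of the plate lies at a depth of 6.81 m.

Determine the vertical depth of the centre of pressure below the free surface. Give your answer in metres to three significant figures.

γ = ρg = 1162 × 9.81 / 1000 = 11.39922 kN/m³.
The centroid lies 1.63/2 = 0.815 m below the top edge, so the centroid depth is h_c = 6.81 + 0.815 = 7.625 m.
A = 3.07 × 1.63 = 5.0041 m².
Resultant F = γ·h_c·A = 11.39922 × 7.625 × 5.0041 = 434.952 kN.
I_c = b·h³/12 = 3.07 × 1.63³/12 = 1.10795 m⁴.
Centre of pressure: y_p = y_c + I_c/(y_c·A) = 7.625 + 1.10795/(7.625 × 5.0041) = 7.625 + 0.0290372 = 7.65404 m along the plane.

h_p = 7.65 m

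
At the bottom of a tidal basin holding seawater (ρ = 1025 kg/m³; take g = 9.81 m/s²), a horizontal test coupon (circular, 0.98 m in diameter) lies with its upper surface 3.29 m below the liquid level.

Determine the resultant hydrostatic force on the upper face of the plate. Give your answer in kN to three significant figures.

F ≈ 25.0 kN

γ = ρg = 1025 × 9.81 / 1000 = 10.05525 kN/m³.
The plate is horizontal, so pressure is uniform at p = γ·h = 10.05525 × 3.29 = 33.0818 kN/m².
A = π(0.49)² = 0.754296 m².
F = p·A = 33.0818 × 0.754296 = 24.9535 kN.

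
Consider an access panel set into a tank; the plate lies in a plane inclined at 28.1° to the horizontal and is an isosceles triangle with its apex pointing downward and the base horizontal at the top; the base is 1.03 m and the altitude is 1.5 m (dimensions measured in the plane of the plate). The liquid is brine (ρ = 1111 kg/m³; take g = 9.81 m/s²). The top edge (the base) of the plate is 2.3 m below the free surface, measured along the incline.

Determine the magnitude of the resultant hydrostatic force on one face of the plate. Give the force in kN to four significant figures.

γ = ρg = 1111 × 9.81 / 1000 = 10.89891 kN/m³.
Let θ = 28.1° be the plate's angle to the horizontal; measure y along the incline from where the plane meets the free surface. Vertical depth h = y·sinθ with sinθ = 0.471012.
With the apex down, the centroid sits h/3 = 1.5/3 = 0.5 m below the base (the top edge), so y_c = 2.3 + 0.5 = 2.8 m and h_c = 2.8 × 0.471012 = 1.31883 m.
A = ½ × 1.03 × 1.5 = 0.7725 m².
Resultant F = γ·h_c·A = 10.89891 × 1.31883 × 0.7725 = 11.1038 kN.

F ≈ 11.10 kN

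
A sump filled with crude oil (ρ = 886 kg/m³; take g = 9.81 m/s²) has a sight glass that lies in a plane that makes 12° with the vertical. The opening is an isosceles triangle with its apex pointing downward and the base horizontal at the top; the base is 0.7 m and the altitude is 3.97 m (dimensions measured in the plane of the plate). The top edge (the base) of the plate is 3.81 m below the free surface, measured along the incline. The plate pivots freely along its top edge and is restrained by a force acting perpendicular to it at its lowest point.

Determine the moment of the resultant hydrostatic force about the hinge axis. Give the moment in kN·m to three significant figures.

M ≈ 90.6 kN·m

γ = ρg = 886 × 9.81 / 1000 = 8.69166 kN/m³.
The plate makes 12° with the vertical, i.e. θ = 90° − 12° = 78° to the horizontal. Measuring y along the incline from the free-surface line, vertical depth h = y·sinθ with sinθ = 0.978148.
With the apex down, the centroid sits h/3 = 3.97/3 = 1.32333 m below the base (the top edge), so y_c = 3.81 + 1.32333 = 5.13333 m and h_c = 5.13333 × 0.978148 = 5.02116 m.
A = ½ × 0.7 × 3.97 = 1.3895 m².
Resultant F = γ·h_c·A = 8.69166 × 5.02116 × 1.3895 = 60.6409 kN.
I_c = b·h³/36 = 0.7 × 3.97³/36 = 1.21665 m⁴.
Centre of pressure: y_p = y_c + I_c/(y_c·A) = 5.13333 + 1.21665/(5.13333 × 1.3895) = 5.13333 + 0.170572 = 5.3039 m along the plane.
The resultant acts 1.32333 + 0.170572 = 1.4939 m (along the plate) below the hinge at the top edge, so the moment about the hinge is M = F × 1.4939 = 60.6409 × 1.4939 = 90.5914 kN·m.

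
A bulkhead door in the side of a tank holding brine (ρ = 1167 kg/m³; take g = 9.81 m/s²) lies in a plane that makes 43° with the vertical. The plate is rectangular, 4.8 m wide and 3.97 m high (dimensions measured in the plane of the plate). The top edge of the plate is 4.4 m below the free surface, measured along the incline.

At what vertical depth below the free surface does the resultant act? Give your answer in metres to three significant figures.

γ = ρg = 1167 × 9.81 / 1000 = 11.44827 kN/m³.
The plate makes 43° with the vertical, i.e. θ = 90° − 43° = 47° to the horizontal. Measuring y along the incline from the free-surface line, vertical depth h = y·sinθ with sinθ = 0.731354.
The centroid lies 3.97/2 = 1.985 m below the top edge, so y_c = 4.4 + 1.985 = 6.385 m and h_c = 6.385 × 0.731354 = 4.6697 m.
A = 4.8 × 3.97 = 19.056 m².
Resultant F = γ·h_c·A = 11.44827 × 4.6697 × 19.056 = 1018.73 kN.
I_c = b·h³/12 = 4.8 × 3.97³/12 = 25.0283 m⁴.
Centre of pressure: y_p = y_c + I_c/(y_c·A) = 6.385 + 25.0283/(6.385 × 19.056) = 6.385 + 0.205702 = 6.5907 m along the plane.
Vertically, h_p = y_p·sinθ = 6.5907 × 0.731354 = 4.82013 m.

h_p = 4.82 m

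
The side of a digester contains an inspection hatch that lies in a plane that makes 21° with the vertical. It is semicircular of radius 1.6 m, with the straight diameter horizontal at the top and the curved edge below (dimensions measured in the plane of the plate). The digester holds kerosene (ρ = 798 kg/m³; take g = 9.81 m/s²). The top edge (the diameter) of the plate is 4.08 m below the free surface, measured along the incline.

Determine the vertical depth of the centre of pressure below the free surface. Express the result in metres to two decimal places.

h_p = 4.48 m

γ = ρg = 798 × 9.81 / 1000 = 7.82838 kN/m³.
The plate makes 21° with the vertical, i.e. θ = 90° − 21° = 69° to the horizontal. Measuring y along the incline from the free-surface line, vertical depth h = y·sinθ with sinθ = 0.933580.
The centroid of a semicircle lies 4r/(3π) = 0.679061 m from the diameter, here below the top edge, so y_c = 4.08 + 0.679061 = 4.75906 m and h_c = 4.75906 × 0.933580 = 4.44296 m.
A = πr²/2 = π × 1.6²/2 = 4.02124 m².
Resultant F = γ·h_c·A = 7.82838 × 4.44296 × 4.02124 = 139.863 kN.
I_c = (π/8 − 8/(9π))·r⁴ = 0.109757 × 1.6⁴ = 0.719303 m⁴.
Centre of pressure: y_p = y_c + I_c/(y_c·A) = 4.75906 + 0.719303/(4.75906 × 4.02124) = 4.75906 + 0.0375864 = 4.79665 m along the plane.
Vertically, h_p = y_p·sinθ = 4.79665 × 0.933580 = 4.47806 m.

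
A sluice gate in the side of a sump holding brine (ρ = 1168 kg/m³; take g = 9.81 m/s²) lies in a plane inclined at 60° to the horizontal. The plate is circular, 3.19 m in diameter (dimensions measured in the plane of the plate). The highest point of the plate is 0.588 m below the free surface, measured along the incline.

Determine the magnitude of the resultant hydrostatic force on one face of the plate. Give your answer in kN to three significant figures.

γ = ρg = 1168 × 9.81 / 1000 = 11.45808 kN/m³.
Let θ = 60° be the plate's angle to the horizontal; measure y along the incline from where the plane meets the free surface. Vertical depth h = y·sinθ with sinθ = 0.866025.
The centroid is at the centre, 1.595 m below the top of the plate, so y_c = 0.588 + 1.595 = 2.183 m and h_c = 2.183 × 0.866025 = 1.89053 m.
A = π(1.595)² = 7.99229 m².
Resultant F = γ·h_c·A = 11.45808 × 1.89053 × 7.99229 = 173.128 kN.

F ≈ 173 kN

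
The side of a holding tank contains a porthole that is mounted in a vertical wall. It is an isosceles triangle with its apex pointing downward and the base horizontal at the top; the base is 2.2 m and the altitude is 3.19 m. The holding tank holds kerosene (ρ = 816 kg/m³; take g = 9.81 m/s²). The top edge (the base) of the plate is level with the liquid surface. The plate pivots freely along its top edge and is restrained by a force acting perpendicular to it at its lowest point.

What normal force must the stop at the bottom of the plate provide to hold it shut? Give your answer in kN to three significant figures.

P ≈ 14.9 kN

γ = ρg = 816 × 9.81 / 1000 = 8.00496 kN/m³.
With the apex down, the centroid sits h/3 = 3.19/3 = 1.06333 m below the base (the top edge), so the centroid depth is h_c = 1.06333 m.
A = ½ × 2.2 × 3.19 = 3.509 m².
Resultant F = γ·h_c·A = 8.00496 × 1.06333 × 3.509 = 29.8683 kN.
I_c = b·h³/36 = 2.2 × 3.19³/36 = 1.98377 m⁴.
Centre of pressure: y_p = y_c + I_c/(y_c·A) = 1.06333 + 1.98377/(1.06333 × 3.509) = 1.06333 + 0.531667 = 1.595 m along the plane.
The resultant acts 1.06333 + 0.531667 = 1.595 m (along the plate) below the hinge at the top edge, so the moment about the hinge is M = F × 1.595 = 29.8683 × 1.595 = 47.6399 kN·m.
A normal force at the bottom, 3.19 m from the hinge, must supply this moment: P = 47.6399/3.19 = 14.9341 kN.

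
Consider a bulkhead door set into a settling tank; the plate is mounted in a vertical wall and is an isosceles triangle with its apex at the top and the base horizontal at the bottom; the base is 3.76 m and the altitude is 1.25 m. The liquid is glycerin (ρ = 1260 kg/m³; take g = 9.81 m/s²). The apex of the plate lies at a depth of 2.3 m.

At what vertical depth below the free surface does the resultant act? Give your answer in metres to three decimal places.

γ = ρg = 1260 × 9.81 / 1000 = 12.3606 kN/m³.
With the apex up, the centroid sits 2h/3 = 2 × 1.25/3 = 0.833333 m below the apex, so the centroid depth is h_c = 2.3 + 0.833333 = 3.13333 m.
A = ½ × 3.76 × 1.25 = 2.35 m².
Resultant F = γ·h_c·A = 12.3606 × 3.13333 × 2.35 = 91.0151 kN.
I_c = b·h³/36 = 3.76 × 1.25³/36 = 0.203993 m⁴.
Centre of pressure: y_p = y_c + I_c/(y_c·A) = 3.13333 + 0.203993/(3.13333 × 2.35) = 3.13333 + 0.0277039 = 3.16103 m along the plane.

h_p = 3.161 m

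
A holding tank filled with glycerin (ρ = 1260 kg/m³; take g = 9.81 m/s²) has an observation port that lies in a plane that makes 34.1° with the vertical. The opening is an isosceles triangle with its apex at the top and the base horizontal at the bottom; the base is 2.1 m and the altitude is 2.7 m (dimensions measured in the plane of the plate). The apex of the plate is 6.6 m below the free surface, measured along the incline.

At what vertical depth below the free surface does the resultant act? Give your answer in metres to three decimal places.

h_p = 6.996 m

γ = ρg = 1260 × 9.81 / 1000 = 12.3606 kN/m³.
The plate makes 34.1° with the vertical, i.e. θ = 90° − 34.1° = 55.9° to the horizontal. Measuring y along the incline from the free-surface line, vertical depth h = y·sinθ with sinθ = 0.828060.
With the apex up, the centroid sits 2h/3 = 2 × 2.7/3 = 1.8 m below the apex, so y_c = 6.6 + 1.8 = 8.4 m and h_c = 8.4 × 0.828060 = 6.9557 m.
A = ½ × 2.1 × 2.7 = 2.835 m².
Resultant F = γ·h_c·A = 12.3606 × 6.9557 × 2.835 = 243.744 kN.
I_c = b·h³/36 = 2.1 × 2.7³/36 = 1.14818 m⁴.
Centre of pressure: y_p = y_c + I_c/(y_c·A) = 8.4 + 1.14818/(8.4 × 2.835) = 8.4 + 0.0482145 = 8.44821 m along the plane.
Vertically, h_p = y_p·sinθ = 8.44821 × 0.828060 = 6.99562 m.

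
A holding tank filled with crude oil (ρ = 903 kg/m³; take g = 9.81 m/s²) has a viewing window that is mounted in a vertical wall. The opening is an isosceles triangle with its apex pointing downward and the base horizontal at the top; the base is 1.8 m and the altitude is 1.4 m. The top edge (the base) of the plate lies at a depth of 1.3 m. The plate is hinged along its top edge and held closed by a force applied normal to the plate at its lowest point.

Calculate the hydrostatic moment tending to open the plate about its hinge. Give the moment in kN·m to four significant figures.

M ≈ 10.42 kN·m

γ = ρg = 903 × 9.81 / 1000 = 8.85843 kN/m³.
With the apex down, the centroid sits h/3 = 1.4/3 = 0.466667 m below the base (the top edge), so the centroid depth is h_c = 1.3 + 0.466667 = 1.76667 m.
A = ½ × 1.8 × 1.4 = 1.26 m².
Resultant F = γ·h_c·A = 8.85843 × 1.76667 × 1.26 = 19.7189 kN.
I_c = b·h³/36 = 1.8 × 1.4³/36 = 0.1372 m⁴.
Centre of pressure: y_p = y_c + I_c/(y_c·A) = 1.76667 + 0.1372/(1.76667 × 1.26) = 1.76667 + 0.0616351 = 1.82831 m along the plane.
The resultant acts 0.466667 + 0.0616351 = 0.528302 m (along the plate) below the hinge at the top edge, so the moment about the hinge is M = F × 0.528302 = 19.7189 × 0.528302 = 10.4175 kN·m.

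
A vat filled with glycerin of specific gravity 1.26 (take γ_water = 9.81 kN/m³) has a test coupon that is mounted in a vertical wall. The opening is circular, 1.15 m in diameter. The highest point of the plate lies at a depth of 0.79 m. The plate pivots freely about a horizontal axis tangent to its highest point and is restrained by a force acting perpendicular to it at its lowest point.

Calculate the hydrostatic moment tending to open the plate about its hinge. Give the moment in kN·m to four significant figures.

γ = 1.26 × 9.81 = 12.3606 kN/m³.
The centroid is at the centre, 0.575 m below the top of the plate, so the centroid depth is h_c = 0.79 + 0.575 = 1.365 m.
A = π(0.575)² = 1.03869 m².
Resultant F = γ·h_c·A = 12.3606 × 1.365 × 1.03869 = 17.525 kN.
I_c = πr⁴/4 = π × 0.575⁴/4 = 0.0858541 m⁴.
Centre of pressure: y_p = y_c + I_c/(y_c·A) = 1.365 + 0.0858541/(1.365 × 1.03869) = 1.365 + 0.0605539 = 1.42555 m along the plane.
The resultant acts 0.575 + 0.0605539 = 0.635554 m (along the plate) below the hinge at the top edge, so the moment about the hinge is M = F × 0.635554 = 17.525 × 0.635554 = 11.1381 kN·m.

M ≈ 11.14 kN·m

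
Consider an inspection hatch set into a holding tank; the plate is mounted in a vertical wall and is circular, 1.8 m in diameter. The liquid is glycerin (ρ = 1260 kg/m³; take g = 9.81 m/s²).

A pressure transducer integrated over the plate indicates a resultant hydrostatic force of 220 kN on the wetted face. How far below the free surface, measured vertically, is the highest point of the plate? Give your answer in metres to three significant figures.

γ = ρg = 1260 × 9.81 / 1000 = 12.3606 kN/m³.
A = π(0.9)² = 2.54469 m².
From F = γ·h_c·A, the centroid depth is h_c = 220/(12.3606 × 2.54469) = 6.99436 m.
The centroid is at the centre, 0.9 m below the top of the plate, so the highest point sits at h_top = 6.99436 − 0.9 = 6.09436 m below the surface.

d_top ≈ 6.09 m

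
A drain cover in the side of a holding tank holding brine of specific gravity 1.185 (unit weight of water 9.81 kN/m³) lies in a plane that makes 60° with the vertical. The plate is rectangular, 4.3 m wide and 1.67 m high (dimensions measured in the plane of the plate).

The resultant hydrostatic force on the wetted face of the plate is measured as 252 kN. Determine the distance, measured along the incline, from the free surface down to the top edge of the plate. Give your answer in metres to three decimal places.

γ = 1.185 × 9.81 = 11.62485 kN/m³.
A = 4.3 × 1.67 = 7.181 m².
From F = γ·h_c·A, the centroid depth is h_c = 252/(11.62485 × 7.181) = 3.01876 m.
The plate makes 60° with the vertical, i.e. θ = 90° − 60° = 30° to the horizontal. Measuring y along the incline from the free-surface line, vertical depth h = y·sinθ with sinθ = 0.500000.
Along the incline, y_c = h_c/sinθ = 3.01876/0.500000 = 6.03752 m.
The centroid lies 1.67/2 = 0.835 m below the top edge, so the top edge sits at y_top = 6.03752 − 0.835 = 5.20252 m along the incline.

y_top ≈ 5.203 m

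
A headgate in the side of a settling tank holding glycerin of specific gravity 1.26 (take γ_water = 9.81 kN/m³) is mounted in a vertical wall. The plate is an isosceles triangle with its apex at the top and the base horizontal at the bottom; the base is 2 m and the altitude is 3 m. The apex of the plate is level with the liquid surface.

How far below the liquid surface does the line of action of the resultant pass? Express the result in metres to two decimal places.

γ = 1.26 × 9.81 = 12.3606 kN/m³.
With the apex up, the centroid sits 2h/3 = 2 × 3/3 = 2 m below the apex, so the centroid depth is h_c = 2 m.
A = ½ × 2 × 3 = 3 m².
Resultant F = γ·h_c·A = 12.3606 × 2 × 3 = 74.1636 kN.
I_c = b·h³/36 = 2 × 3³/36 = 1.5 m⁴.
Centre of pressure: y_p = y_c + I_c/(y_c·A) = 2 + 1.5/(2 × 3) = 2 + 0.25 = 2.25 m along the plane.

h_p = 2.25 m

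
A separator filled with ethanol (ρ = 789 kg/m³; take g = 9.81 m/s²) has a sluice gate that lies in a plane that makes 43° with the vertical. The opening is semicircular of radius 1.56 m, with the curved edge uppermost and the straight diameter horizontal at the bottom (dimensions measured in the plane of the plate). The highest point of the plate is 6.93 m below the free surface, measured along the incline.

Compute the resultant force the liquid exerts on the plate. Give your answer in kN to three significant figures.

γ = ρg = 789 × 9.81 / 1000 = 7.74009 kN/m³.
The plate makes 43° with the vertical, i.e. θ = 90° − 43° = 47° to the horizontal. Measuring y along the incline from the free-surface line, vertical depth h = y·sinθ with sinθ = 0.731354.
The centroid lies 4r/(3π) = 0.662085 m above the diameter, so r − 4r/(3π) = 1.56 − 0.662085 = 0.897915 m below the topmost point, so y_c = 6.93 + 0.897915 = 7.82791 m and h_c = 7.82791 × 0.731354 = 5.72497 m.
A = πr²/2 = π × 1.56²/2 = 3.82269 m².
Resultant F = γ·h_c·A = 7.74009 × 5.72497 × 3.82269 = 169.39 kN.

F ≈ 169 kN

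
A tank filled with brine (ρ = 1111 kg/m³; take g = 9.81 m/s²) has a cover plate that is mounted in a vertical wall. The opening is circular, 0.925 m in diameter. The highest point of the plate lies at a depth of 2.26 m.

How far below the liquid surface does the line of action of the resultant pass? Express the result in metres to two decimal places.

h_p = 2.74 m

γ = ρg = 1111 × 9.81 / 1000 = 10.89891 kN/m³.
The centroid is at the centre, 0.4625 m below the top of the plate, so the centroid depth is h_c = 2.26 + 0.4625 = 2.7225 m.
A = π(0.4625)² = 0.672006 m².
Resultant F = γ·h_c·A = 10.89891 × 2.7225 × 0.672006 = 19.94 kN.
I_c = πr⁴/4 = π × 0.4625⁴/4 = 0.0359366 m⁴.
Centre of pressure: y_p = y_c + I_c/(y_c·A) = 2.7225 + 0.0359366/(2.7225 × 0.672006) = 2.7225 + 0.0196425 = 2.74214 m along the plane.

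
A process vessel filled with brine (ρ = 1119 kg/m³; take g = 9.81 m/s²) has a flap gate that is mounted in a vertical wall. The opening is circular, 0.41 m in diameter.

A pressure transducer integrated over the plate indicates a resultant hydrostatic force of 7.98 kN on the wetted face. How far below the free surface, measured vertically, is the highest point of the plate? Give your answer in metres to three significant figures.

d_top ≈ 5.30 m

γ = ρg = 1119 × 9.81 / 1000 = 10.97739 kN/m³.
A = π(0.205)² = 0.132025 m².
From F = γ·h_c·A, the centroid depth is h_c = 7.98/(10.97739 × 0.132025) = 5.50614 m.
The centroid is at the centre, 0.205 m below the top of the plate, so the highest point sits at h_top = 5.50614 − 0.205 = 5.30114 m below the surface.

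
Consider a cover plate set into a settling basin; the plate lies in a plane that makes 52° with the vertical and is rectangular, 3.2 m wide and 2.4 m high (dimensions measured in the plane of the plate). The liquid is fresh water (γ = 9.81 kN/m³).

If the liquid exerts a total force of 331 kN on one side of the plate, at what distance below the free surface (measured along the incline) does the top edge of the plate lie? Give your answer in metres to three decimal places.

γ = 9.81 kN/m³.
A = 3.2 × 2.4 = 7.68 m².
From F = γ·h_c·A, the centroid depth is h_c = 331/(9.81 × 7.68) = 4.39337 m.
The plate makes 52° with the vertical, i.e. θ = 90° − 52° = 38° to the horizontal. Measuring y along the incline from the free-surface line, vertical depth h = y·sinθ with sinθ = 0.615661.
Along the incline, y_c = h_c/sinθ = 4.39337/0.615661 = 7.13602 m.
The centroid lies 2.4/2 = 1.2 m below the top edge, so the top edge sits at y_top = 7.13602 − 1.2 = 5.93602 m along the incline.

y_top ≈ 5.936 m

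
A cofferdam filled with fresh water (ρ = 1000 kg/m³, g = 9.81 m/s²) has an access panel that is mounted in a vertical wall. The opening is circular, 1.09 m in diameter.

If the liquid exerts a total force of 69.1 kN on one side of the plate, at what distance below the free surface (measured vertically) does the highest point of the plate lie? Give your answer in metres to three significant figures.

d_top ≈ 7.00 m

γ = ρg = 1000 × 9.81 = 9810 N/m³ = 9.81 kN/m³.
A = π(0.545)² = 0.933132 m².
From F = γ·h_c·A, the centroid depth is h_c = 69.1/(9.81 × 0.933132) = 7.54859 m.
The centroid is at the centre, 0.545 m below the top of the plate, so the highest point sits at h_top = 7.54859 − 0.545 = 7.00359 m below the surface.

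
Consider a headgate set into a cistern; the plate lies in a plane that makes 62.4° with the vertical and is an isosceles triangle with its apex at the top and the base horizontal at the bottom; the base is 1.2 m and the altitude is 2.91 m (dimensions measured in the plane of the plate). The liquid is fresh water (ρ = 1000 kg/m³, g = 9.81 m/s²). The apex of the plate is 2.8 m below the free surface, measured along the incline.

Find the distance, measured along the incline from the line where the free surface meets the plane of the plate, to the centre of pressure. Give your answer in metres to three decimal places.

γ = ρg = 1000 × 9.81 = 9810 N/m³ = 9.81 kN/m³.
The plate makes 62.4° with the vertical, i.e. θ = 90° − 62.4° = 27.6° to the horizontal. Measuring y along the incline from the free-surface line, vertical depth h = y·sinθ with sinθ = 0.463296.
With the apex up, the centroid sits 2h/3 = 2 × 2.91/3 = 1.94 m below the apex, so y_c = 2.8 + 1.94 = 4.74 m and h_c = 4.74 × 0.463296 = 2.19602 m.
A = ½ × 1.2 × 2.91 = 1.746 m².
Resultant F = γ·h_c·A = 9.81 × 2.19602 × 1.746 = 37.614 kN.
I_c = b·h³/36 = 1.2 × 2.91³/36 = 0.821406 m⁴.
Centre of pressure: y_p = y_c + I_c/(y_c·A) = 4.74 + 0.821406/(4.74 × 1.746) = 4.74 + 0.0992511 = 4.83925 m along the plane.

y_p = 4.839 m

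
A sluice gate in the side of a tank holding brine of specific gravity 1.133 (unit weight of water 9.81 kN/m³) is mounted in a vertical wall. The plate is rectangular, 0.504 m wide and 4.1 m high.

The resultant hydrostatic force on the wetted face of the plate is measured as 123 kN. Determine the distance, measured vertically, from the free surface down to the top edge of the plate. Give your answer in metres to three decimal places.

γ = 1.133 × 9.81 = 11.11473 kN/m³.
A = 0.504 × 4.1 = 2.0664 m².
From F = γ·h_c·A, the centroid depth is h_c = 123/(11.11473 × 2.0664) = 5.3554 m.
The centroid lies 4.1/2 = 2.05 m below the top edge, so the top edge sits at h_top = 5.3554 − 2.05 = 3.3054 m below the surface.

d_top ≈ 3.305 m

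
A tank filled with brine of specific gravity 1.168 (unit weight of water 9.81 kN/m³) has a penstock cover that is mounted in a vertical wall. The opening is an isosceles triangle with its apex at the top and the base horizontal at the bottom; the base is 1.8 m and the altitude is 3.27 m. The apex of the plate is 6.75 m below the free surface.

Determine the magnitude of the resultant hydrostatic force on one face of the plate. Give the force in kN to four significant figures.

F ≈ 301.1 kN

γ = 1.168 × 9.81 = 11.45808 kN/m³.
With the apex up, the centroid sits 2h/3 = 2 × 3.27/3 = 2.18 m below the apex, so the centroid depth is h_c = 6.75 + 2.18 = 8.93 m.
A = ½ × 1.8 × 3.27 = 2.943 m².
Resultant F = γ·h_c·A = 11.45808 × 8.93 × 2.943 = 301.13 kN.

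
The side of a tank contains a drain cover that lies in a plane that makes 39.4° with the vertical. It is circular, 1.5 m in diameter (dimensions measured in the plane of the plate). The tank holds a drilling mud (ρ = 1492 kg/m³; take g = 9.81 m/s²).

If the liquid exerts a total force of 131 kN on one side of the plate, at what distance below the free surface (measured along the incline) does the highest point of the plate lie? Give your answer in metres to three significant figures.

y_top ≈ 5.80 m

γ = ρg = 1492 × 9.81 / 1000 = 14.63652 kN/m³.
A = π(0.75)² = 1.76715 m².
From F = γ·h_c·A, the centroid depth is h_c = 131/(14.63652 × 1.76715) = 5.06477 m.
The plate makes 39.4° with the vertical, i.e. θ = 90° − 39.4° = 50.6° to the horizontal. Measuring y along the incline from the free-surface line, vertical depth h = y·sinθ with sinθ = 0.772734.
Along the incline, y_c = h_c/sinθ = 5.06477/0.772734 = 6.55435 m.
The centroid is at the centre, 0.75 m below the top of the plate, so the highest point sits at y_top = 6.55435 − 0.75 = 5.80435 m along the incline.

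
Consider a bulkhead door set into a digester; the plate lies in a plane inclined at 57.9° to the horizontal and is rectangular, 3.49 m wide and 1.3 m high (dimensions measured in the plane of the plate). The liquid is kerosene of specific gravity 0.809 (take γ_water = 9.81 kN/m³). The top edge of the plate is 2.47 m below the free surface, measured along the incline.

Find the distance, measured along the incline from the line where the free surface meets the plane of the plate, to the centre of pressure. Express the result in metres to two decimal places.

y_p = 3.17 m

γ = 0.809 × 9.81 = 7.93629 kN/m³.
Let θ = 57.9° be the plate's angle to the horizontal; measure y along the incline from where the plane meets the free surface. Vertical depth h = y·sinθ with sinθ = 0.847122.
The centroid lies 1.3/2 = 0.65 m below the top edge, so y_c = 2.47 + 0.65 = 3.12 m and h_c = 3.12 × 0.847122 = 2.64302 m.
A = 3.49 × 1.3 = 4.537 m².
Resultant F = γ·h_c·A = 7.93629 × 2.64302 × 4.537 = 95.1671 kN.
I_c = b·h³/12 = 3.49 × 1.3³/12 = 0.638961 m⁴.
Centre of pressure: y_p = y_c + I_c/(y_c·A) = 3.12 + 0.638961/(3.12 × 4.537) = 3.12 + 0.0451389 = 3.16514 m along the plane.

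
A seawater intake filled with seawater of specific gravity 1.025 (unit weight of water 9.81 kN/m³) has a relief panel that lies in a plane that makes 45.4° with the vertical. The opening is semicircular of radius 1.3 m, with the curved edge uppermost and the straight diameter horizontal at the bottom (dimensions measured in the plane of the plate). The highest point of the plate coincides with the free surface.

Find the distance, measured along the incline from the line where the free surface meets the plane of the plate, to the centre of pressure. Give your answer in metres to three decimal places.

y_p = 0.906 m

γ = 1.025 × 9.81 = 10.05525 kN/m³.
The plate makes 45.4° with the vertical, i.e. θ = 90° − 45.4° = 44.6° to the horizontal. Measuring y along the incline from the free-surface line, vertical depth h = y·sinθ with sinθ = 0.702153.
The centroid lies 4r/(3π) = 0.551737 m above the diameter, so r − 4r/(3π) = 1.3 − 0.551737 = 0.748263 m below the topmost point, so y_c = 0.748263 m and h_c = 0.748263 × 0.702153 = 0.525395 m.
A = πr²/2 = π × 1.3²/2 = 2.65465 m².
Resultant F = γ·h_c·A = 10.05525 × 0.525395 × 2.65465 = 14.0245 kN.
I_c = (π/8 − 8/(9π))·r⁴ = 0.109757 × 1.3⁴ = 0.313477 m⁴.
Centre of pressure: y_p = y_c + I_c/(y_c·A) = 0.748263 + 0.313477/(0.748263 × 2.65465) = 0.748263 + 0.157813 = 0.906076 m along the plane.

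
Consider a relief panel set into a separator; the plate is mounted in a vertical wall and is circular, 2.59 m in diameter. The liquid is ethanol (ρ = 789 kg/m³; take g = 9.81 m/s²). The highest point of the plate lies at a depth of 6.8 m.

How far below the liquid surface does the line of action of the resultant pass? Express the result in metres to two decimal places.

γ = ρg = 789 × 9.81 / 1000 = 7.74009 kN/m³.
The centroid is at the centre, 1.295 m below the top of the plate, so the centroid depth is h_c = 6.8 + 1.295 = 8.095 m.
A = π(1.295)² = 5.26853 m².
Resultant F = γ·h_c·A = 7.74009 × 8.095 × 5.26853 = 330.105 kN.
I_c = πr⁴/4 = π × 1.295⁴/4 = 2.20886 m⁴.
Centre of pressure: y_p = y_c + I_c/(y_c·A) = 8.095 + 2.20886/(8.095 × 5.26853) = 8.095 + 0.0517919 = 8.14679 m along the plane.

h_p = 8.15 m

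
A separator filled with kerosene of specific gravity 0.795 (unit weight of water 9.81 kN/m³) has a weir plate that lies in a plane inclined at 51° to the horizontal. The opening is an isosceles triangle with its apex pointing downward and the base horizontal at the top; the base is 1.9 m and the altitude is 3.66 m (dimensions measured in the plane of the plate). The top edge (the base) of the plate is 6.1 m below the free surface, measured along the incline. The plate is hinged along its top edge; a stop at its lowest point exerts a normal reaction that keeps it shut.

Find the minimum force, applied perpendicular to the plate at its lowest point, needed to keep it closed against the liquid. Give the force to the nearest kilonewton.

P ≈ 56 kN

γ = 0.795 × 9.81 = 7.79895 kN/m³.
Let θ = 51° be the plate's angle to the horizontal; measure y along the incline from where the plane meets the free surface. Vertical depth h = y·sinθ with sinθ = 0.777146.
With the apex down, the centroid sits h/3 = 3.66/3 = 1.22 m below the base (the top edge), so y_c = 6.1 + 1.22 = 7.32 m and h_c = 7.32 × 0.777146 = 5.68871 m.
A = ½ × 1.9 × 3.66 = 3.477 m².
Resultant F = γ·h_c·A = 7.79895 × 5.68871 × 3.477 = 154.26 kN.
I_c = b·h³/36 = 1.9 × 3.66³/36 = 2.58758 m⁴.
Centre of pressure: y_p = y_c + I_c/(y_c·A) = 7.32 + 2.58758/(7.32 × 3.477) = 7.32 + 0.101667 = 7.42167 m along the plane.
The resultant acts 1.22 + 0.101667 = 1.32167 m (along the plate) below the hinge at the top edge, so the moment about the hinge is M = F × 1.32167 = 154.26 × 1.32167 = 203.881 kN·m.
A normal force at the bottom, 3.66 m from the hinge, must supply this moment: P = 203.881/3.66 = 55.7052 kN.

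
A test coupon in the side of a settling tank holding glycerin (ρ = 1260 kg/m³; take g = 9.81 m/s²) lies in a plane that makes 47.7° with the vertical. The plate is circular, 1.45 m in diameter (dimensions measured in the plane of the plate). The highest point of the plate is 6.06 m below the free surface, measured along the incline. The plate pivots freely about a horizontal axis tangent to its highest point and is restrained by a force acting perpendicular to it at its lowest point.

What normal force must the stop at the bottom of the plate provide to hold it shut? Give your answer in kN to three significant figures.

P ≈ 47.8 kN

γ = ρg = 1260 × 9.81 / 1000 = 12.3606 kN/m³.
The plate makes 47.7° with the vertical, i.e. θ = 90° − 47.7° = 42.3° to the horizontal. Measuring y along the incline from the free-surface line, vertical depth h = y·sinθ with sinθ = 0.673013.
The centroid is at the centre, 0.725 m below the top of the plate, so y_c = 6.06 + 0.725 = 6.785 m and h_c = 6.785 × 0.673013 = 4.56639 m.
A = π(0.725)² = 1.6513 m².
Resultant F = γ·h_c·A = 12.3606 × 4.56639 × 1.6513 = 93.2049 kN.
I_c = πr⁴/4 = π × 0.725⁴/4 = 0.216991 m⁴.
Centre of pressure: y_p = y_c + I_c/(y_c·A) = 6.785 + 0.216991/(6.785 × 1.6513) = 6.785 + 0.0193672 = 6.80437 m along the plane.
The resultant acts 0.725 + 0.0193672 = 0.744367 m (along the plate) below the hinge at the top edge, so the moment about the hinge is M = F × 0.744367 = 93.2049 × 0.744367 = 69.3787 kN·m.
A normal force at the bottom, 1.45 m from the hinge, must supply this moment: P = 69.3787/1.45 = 47.8474 kN.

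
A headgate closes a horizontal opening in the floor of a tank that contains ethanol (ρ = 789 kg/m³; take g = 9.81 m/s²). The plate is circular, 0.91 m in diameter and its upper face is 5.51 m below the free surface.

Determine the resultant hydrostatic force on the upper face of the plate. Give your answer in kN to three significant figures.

F ≈ 27.7 kN

γ = ρg = 789 × 9.81 / 1000 = 7.74009 kN/m³.
The plate is horizontal, so pressure is uniform at p = γ·h = 7.74009 × 5.51 = 42.6479 kN/m².
A = π(0.455)² = 0.650388 m².
F = p·A = 42.6479 × 0.650388 = 27.7377 kN.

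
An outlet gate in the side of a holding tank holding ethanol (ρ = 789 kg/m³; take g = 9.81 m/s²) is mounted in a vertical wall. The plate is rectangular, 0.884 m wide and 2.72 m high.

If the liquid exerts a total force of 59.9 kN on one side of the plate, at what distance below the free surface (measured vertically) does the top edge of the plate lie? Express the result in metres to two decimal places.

γ = ρg = 789 × 9.81 / 1000 = 7.74009 kN/m³.
A = 0.884 × 2.72 = 2.40448 m².
From F = γ·h_c·A, the centroid depth is h_c = 59.9/(7.74009 × 2.40448) = 3.21855 m.
The centroid lies 2.72/2 = 1.36 m below the top edge, so the top edge sits at h_top = 3.21855 − 1.36 = 1.85855 m below the surface.

d_top ≈ 1.86 m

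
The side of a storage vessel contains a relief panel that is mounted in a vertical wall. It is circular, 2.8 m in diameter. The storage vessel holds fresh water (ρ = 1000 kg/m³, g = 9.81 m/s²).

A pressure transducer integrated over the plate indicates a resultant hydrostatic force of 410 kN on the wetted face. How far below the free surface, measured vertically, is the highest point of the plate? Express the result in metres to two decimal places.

d_top ≈ 5.39 m

γ = ρg = 1000 × 9.81 = 9810 N/m³ = 9.81 kN/m³.
A = π(1.4)² = 6.15752 m².
From F = γ·h_c·A, the centroid depth is h_c = 410/(9.81 × 6.15752) = 6.78749 m.
The centroid is at the centre, 1.4 m below the top of the plate, so the highest point sits at h_top = 6.78749 − 1.4 = 5.38749 m below the surface.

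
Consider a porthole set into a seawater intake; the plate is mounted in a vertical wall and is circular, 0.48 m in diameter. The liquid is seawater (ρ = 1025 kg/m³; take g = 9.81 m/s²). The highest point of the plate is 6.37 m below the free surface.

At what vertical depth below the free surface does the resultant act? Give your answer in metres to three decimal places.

γ = ρg = 1025 × 9.81 / 1000 = 10.05525 kN/m³.
The centroid is at the centre, 0.24 m below the top of the plate, so the centroid depth is h_c = 6.37 + 0.24 = 6.61 m.
A = π(0.24)² = 0.180956 m².
Resultant F = γ·h_c·A = 10.05525 × 6.61 × 0.180956 = 12.0273 kN.
I_c = πr⁴/4 = π × 0.24⁴/4 = 0.00260576 m⁴.
Centre of pressure: y_p = y_c + I_c/(y_c·A) = 6.61 + 0.00260576/(6.61 × 0.180956) = 6.61 + 0.00217851 = 6.61218 m along the plane.

h_p = 6.612 m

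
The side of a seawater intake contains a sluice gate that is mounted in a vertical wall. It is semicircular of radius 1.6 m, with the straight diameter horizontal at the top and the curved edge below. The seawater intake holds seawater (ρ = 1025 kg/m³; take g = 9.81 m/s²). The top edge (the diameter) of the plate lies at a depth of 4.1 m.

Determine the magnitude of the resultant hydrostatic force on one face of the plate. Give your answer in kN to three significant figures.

γ = ρg = 1025 × 9.81 / 1000 = 10.05525 kN/m³.
The centroid of a semicircle lies 4r/(3π) = 0.679061 m from the diameter, here below the top edge, so the centroid depth is h_c = 4.1 + 0.679061 = 4.77906 m.
A = πr²/2 = π × 1.6²/2 = 4.02124 m².
Resultant F = γ·h_c·A = 10.05525 × 4.77906 × 4.02124 = 193.239 kN.

F ≈ 193 kN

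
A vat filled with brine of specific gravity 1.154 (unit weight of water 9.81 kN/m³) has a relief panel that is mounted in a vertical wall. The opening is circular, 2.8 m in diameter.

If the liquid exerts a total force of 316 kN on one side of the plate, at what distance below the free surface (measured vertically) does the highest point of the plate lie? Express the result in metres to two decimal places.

γ = 1.154 × 9.81 = 11.32074 kN/m³.
A = π(1.4)² = 6.15752 m².
From F = γ·h_c·A, the centroid depth is h_c = 316/(11.32074 × 6.15752) = 4.53322 m.
The centroid is at the centre, 1.4 m below the top of the plate, so the highest point sits at h_top = 4.53322 − 1.4 = 3.13322 m below the surface.

d_top ≈ 3.13 m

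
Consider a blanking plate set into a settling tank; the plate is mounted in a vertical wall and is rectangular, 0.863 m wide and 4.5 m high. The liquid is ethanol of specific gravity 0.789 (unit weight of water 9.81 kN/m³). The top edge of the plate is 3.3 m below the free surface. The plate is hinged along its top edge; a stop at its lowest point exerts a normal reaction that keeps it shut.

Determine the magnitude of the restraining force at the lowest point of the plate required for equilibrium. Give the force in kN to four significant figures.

γ = 0.789 × 9.81 = 7.74009 kN/m³.
The centroid lies 4.5/2 = 2.25 m below the top edge, so the centroid depth is h_c = 3.3 + 2.25 = 5.55 m.
A = 0.863 × 4.5 = 3.8835 m².
Resultant F = γ·h_c·A = 7.74009 × 5.55 × 3.8835 = 166.825 kN.
I_c = b·h³/12 = 0.863 × 4.5³/12 = 6.55341 m⁴.
Centre of pressure: y_p = y_c + I_c/(y_c·A) = 5.55 + 6.55341/(5.55 × 3.8835) = 5.55 + 0.304054 = 5.85405 m along the plane.
The resultant acts 2.25 + 0.304054 = 2.55405 m (along the plate) below the hinge at the top edge, so the moment about the hinge is M = F × 2.55405 = 166.825 × 2.55405 = 426.079 kN·m.
A normal force at the bottom, 4.5 m from the hinge, must supply this moment: P = 426.079/4.5 = 94.6842 kN.

P ≈ 94.68 kN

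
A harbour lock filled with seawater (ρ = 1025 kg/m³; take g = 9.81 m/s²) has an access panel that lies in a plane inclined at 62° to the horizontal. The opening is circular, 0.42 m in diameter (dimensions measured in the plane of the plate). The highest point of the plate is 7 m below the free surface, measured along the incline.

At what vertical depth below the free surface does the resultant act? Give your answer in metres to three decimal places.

γ = ρg = 1025 × 9.81 / 1000 = 10.05525 kN/m³.
Let θ = 62° be the plate's angle to the horizontal; measure y along the incline from where the plane meets the free surface. Vertical depth h = y·sinθ with sinθ = 0.882948.
The centroid is at the centre, 0.21 m below the top of the plate, so y_c = 7 + 0.21 = 7.21 m and h_c = 7.21 × 0.882948 = 6.36606 m.
A = π(0.21)² = 0.138544 m².
Resultant F = γ·h_c·A = 10.05525 × 6.36606 × 0.138544 = 8.86852 kN.
I_c = πr⁴/4 = π × 0.21⁴/4 = 0.00152745 m⁴.
Centre of pressure: y_p = y_c + I_c/(y_c·A) = 7.21 + 0.00152745/(7.21 × 0.138544) = 7.21 + 0.00152913 = 7.21153 m along the plane.
Vertically, h_p = y_p·sinθ = 7.21153 × 0.882948 = 6.36741 m.

h_p = 6.367 m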